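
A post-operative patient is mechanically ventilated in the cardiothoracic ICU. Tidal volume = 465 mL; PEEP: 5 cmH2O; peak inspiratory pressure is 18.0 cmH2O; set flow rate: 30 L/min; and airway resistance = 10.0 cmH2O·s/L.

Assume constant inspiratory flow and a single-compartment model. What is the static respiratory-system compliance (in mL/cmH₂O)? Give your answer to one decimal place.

Flow: 30 L/min ÷ 60 = 0.5 L/s.
Equation of motion (constant flow): PIP = Vt/C + R·V̇ + PEEP.
Vt/C = PIP − R·V̇ − PEEP = 18.0 − 10.0×0.5 − 5 = 18.0 − 5.0 − 5 = 8.0 cmH2O.
C = Vt / 8.0 = 465 / 8.0 = 58.125 mL/cmH2O.

58.1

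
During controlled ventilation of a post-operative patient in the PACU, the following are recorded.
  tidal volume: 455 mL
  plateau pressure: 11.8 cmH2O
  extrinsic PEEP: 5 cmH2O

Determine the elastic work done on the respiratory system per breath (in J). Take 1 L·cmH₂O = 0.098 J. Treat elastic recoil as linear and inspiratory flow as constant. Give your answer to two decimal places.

0.15

Elastic work ≈ ½ × (Pplat − PEEP) × Vt = 0.5 × (11.8 − 5) × 0.455 L = 0.5 × 6.8 × 0.455 = 1.547 L·cmH2O.
× 0.098 J/(L·cmH2O) → 0.1516 J.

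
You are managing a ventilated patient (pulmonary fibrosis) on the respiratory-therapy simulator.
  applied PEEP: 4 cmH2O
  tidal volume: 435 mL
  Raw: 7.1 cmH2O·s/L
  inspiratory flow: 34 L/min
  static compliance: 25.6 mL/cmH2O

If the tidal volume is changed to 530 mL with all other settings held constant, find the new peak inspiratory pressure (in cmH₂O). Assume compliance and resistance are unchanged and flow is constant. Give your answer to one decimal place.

Flow: 34 L/min ÷ 60 = 0.5667 L/s.
PIP = Vt/C + R·V̇ + PEEP (constant-flow equation of motion).
Only the elastic term changes: ΔPIP = ΔVt / C = (530 − 435) / 25.6 = 3.711 cmH2O.
Original PIP = 435/25.6 + 7.1×0.5667 + 4 = 25.016 cmH2O; new PIP = 25.016 + (3.711) = 28.727 cmH2O.

28.7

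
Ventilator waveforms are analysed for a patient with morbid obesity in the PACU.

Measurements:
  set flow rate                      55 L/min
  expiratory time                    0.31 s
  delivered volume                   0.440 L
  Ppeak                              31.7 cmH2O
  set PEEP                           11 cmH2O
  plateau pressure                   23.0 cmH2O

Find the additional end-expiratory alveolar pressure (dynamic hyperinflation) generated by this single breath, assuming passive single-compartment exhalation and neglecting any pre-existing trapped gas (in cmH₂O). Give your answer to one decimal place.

4.9

Flow: 55 L/min ÷ 60 = 0.9167 L/s.
R = (PIP − Pplat)/V̇ = (31.7 − 23.0) / 0.9167 = 8.7/0.9167 = 9.491 cmH2O·s/L.
C = Vt/(Pplat − PEEP) = 440.0 / (23.0 − 11) = 440.0/12.0 = 36.667 mL/cmH2O.
τ = R × C = 9.491 × 0.03667 L/cmH2O = 0.348 s.
Fraction remaining = e^(−Te/τ) = e^(−0.31/0.348) = 0.4103; trapped volume = 440.0 × 0.4103 = 180.53 mL.
Additional alveolar pressure from trapping ≈ V_trapped / C = 180.53 / 36.667 = 4.924 cmH2O.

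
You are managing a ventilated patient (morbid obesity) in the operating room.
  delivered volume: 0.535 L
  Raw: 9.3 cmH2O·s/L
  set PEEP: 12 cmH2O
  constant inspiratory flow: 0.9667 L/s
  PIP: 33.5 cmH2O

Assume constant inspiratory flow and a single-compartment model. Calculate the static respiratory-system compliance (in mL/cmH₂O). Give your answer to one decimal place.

Equation of motion (constant flow): PIP = Vt/C + R·V̇ + PEEP.
Vt/C = PIP − R·V̇ − PEEP = 33.5 − 9.3×0.9667 − 12 = 33.5 − 8.99 − 12 = 12.51 cmH2O.
C = Vt / 12.51 = 535 / 12.51 = 42.766 mL/cmH2O.

42.8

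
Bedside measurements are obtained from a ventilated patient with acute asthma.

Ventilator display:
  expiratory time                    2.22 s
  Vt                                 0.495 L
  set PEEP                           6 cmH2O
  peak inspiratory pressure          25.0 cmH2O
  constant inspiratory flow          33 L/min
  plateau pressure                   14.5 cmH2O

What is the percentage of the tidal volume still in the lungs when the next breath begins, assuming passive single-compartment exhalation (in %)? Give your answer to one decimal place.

Flow: 33 L/min ÷ 60 = 0.55 L/s.
R = (PIP − Pplat)/V̇ = (25.0 − 14.5) / 0.55 = 10.5/0.55 = 19.091 cmH2O·s/L.
C = Vt/(Pplat − PEEP) = 495.0 / (14.5 − 6) = 495.0/8.5 = 58.235 mL/cmH2O.
τ = R × C = 19.091 × 0.05824 L/cmH2O = 1.112 s.
Fraction remaining at end-expiration = e^(−Te/τ) = e^(−2.22/1.112) = 0.1358 → 13.58%.

13.6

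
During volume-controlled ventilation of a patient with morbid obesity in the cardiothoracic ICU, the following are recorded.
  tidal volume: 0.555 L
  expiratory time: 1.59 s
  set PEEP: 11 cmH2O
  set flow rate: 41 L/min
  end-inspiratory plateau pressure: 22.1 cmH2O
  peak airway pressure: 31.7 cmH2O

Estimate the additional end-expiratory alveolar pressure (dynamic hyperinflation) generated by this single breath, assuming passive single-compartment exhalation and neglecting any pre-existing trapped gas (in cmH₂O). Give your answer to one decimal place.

1.2

Flow: 41 L/min ÷ 60 = 0.6833 L/s.
R = (PIP − Pplat)/V̇ = (31.7 − 22.1) / 0.6833 = 9.6/0.6833 = 14.049 cmH2O·s/L.
C = Vt/(Pplat − PEEP) = 555.0 / (22.1 − 11) = 555.0/11.1 = 50.0 mL/cmH2O.
τ = R × C = 14.049 × 0.05 L/cmH2O = 0.7025 s.
Fraction remaining = e^(−Te/τ) = e^(−1.59/0.7025) = 0.104; trapped volume = 555.0 × 0.104 = 57.72 mL.
Additional alveolar pressure from trapping ≈ V_trapped / C = 57.72 / 50.0 = 1.154 cmH2O.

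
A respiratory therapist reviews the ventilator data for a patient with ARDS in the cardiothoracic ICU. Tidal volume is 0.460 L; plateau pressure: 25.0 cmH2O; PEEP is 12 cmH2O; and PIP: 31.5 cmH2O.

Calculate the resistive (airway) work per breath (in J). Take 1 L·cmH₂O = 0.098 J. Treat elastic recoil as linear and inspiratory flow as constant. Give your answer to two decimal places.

With constant inspiratory flow the resistive pressure is constant at PIP − Pplat = 31.5 − 25.0 = 6.5 cmH2O, so resistive work = 6.5 × 0.460 = 2.99 L·cmH2O.
× 0.098 J/(L·cmH2O) → 0.293 J.

0.29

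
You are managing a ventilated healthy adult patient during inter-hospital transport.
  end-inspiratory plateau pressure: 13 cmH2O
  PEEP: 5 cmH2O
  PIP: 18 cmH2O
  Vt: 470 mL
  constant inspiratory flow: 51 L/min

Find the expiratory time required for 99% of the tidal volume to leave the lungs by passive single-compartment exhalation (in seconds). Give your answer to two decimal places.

1.59

Flow: 51 L/min ÷ 60 = 0.85 L/s.
R = (PIP − Pplat)/V̇ = (18 − 13) / 0.85 = 5.0/0.85 = 5.882 cmH2O·s/L.
C = Vt/(Pplat − PEEP) = 470.0 / (13 − 5) = 470.0/8.0 = 58.75 mL/cmH2O.
τ = R × C = 5.882 × 0.05875 L/cmH2O = 0.3456 s.
t = −τ·ln(1 − 0.99) = −0.3456·ln(0.01) = 1.592 s.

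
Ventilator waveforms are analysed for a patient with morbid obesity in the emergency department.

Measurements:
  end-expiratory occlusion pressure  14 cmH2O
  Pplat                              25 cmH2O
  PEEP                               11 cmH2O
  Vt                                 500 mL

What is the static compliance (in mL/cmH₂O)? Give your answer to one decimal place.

End-expiratory occlusion gives total PEEP = 14 cmH2O (intrinsic PEEP = 14 − 11 = 3). Use total PEEP for the elastic gradient.
Cstat = Vt / (Pplat − PEEPtotal) = 500 / (25 − 14) = 500 / 11.0 = 45.455 mL/cmH2O.

45.5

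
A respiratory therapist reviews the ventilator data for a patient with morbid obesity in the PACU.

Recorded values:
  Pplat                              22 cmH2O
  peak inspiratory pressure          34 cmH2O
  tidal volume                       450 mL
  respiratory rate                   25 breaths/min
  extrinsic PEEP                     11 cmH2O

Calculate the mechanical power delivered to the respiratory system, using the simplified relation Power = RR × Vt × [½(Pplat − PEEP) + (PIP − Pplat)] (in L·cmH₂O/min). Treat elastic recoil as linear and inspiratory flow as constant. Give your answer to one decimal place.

Per-breath work = Vt × [½(Pplat−PEEP) + (PIP−Pplat)] = 0.450 × [0.5×11.0 + 12.0] = 0.450 × 17.5 = 7.875 L·cmH2O.
Power = 25 × 7.875 = 196.88 L·cmH2O/min.

196.9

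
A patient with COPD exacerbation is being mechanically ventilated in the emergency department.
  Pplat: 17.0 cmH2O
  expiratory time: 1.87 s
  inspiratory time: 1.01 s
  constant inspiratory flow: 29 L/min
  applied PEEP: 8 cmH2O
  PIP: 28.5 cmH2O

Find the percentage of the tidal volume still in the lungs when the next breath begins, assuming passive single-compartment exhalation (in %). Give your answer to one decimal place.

23.5

Flow: 29 L/min ÷ 60 = 0.4833 L/s.
Vt = flow × Ti = 0.4833 L/s × 1.01 s × 1000 mL/L = 488.13 mL.
R = (PIP − Pplat)/V̇ = (28.5 − 17.0) / 0.4833 = 11.5/0.4833 = 23.795 cmH2O·s/L.
C = Vt/(Pplat − PEEP) = 488.13 / (17.0 − 8) = 488.13/9.0 = 54.237 mL/cmH2O.
τ = R × C = 23.795 × 0.05424 L/cmH2O = 1.291 s.
Fraction remaining at end-expiration = e^(−Te/τ) = e^(−1.87/1.291) = 0.2349 → 23.49%.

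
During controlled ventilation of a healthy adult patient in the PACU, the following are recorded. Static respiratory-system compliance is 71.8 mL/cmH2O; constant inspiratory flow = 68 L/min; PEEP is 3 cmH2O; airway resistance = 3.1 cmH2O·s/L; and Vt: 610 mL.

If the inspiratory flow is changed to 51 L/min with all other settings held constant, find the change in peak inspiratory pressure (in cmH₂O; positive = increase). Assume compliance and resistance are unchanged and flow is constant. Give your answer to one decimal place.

Flow: 68 L/min ÷ 60 = 1.1333 L/s.
New flow: 51 L/min ÷ 60 = 0.85 L/s.
PIP = Vt/C + R·V̇ + PEEP (constant-flow equation of motion).
Only the resistive term changes: ΔPIP = R × ΔV̇ = 3.1 × (0.85 − 1.1333) = 3.1 × -0.2833 = -0.8782 cmH2O.

-0.9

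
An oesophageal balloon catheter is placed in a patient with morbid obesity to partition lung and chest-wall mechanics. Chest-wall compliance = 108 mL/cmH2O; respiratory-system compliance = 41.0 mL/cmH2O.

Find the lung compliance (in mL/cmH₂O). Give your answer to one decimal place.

1/CL = 1/Crs − 1/Ccw.
1/CL = 1/41.0 − 1/108 = 0.01513.
CL = 66.094 mL/cmH2O.

66.1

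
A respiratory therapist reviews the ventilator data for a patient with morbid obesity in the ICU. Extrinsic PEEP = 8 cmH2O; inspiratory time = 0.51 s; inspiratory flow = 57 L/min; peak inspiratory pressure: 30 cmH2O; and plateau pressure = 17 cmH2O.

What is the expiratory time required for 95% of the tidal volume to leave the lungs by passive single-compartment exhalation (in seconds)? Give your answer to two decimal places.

2.21

Flow: 57 L/min ÷ 60 = 0.95 L/s.
Vt = flow × Ti = 0.95 L/s × 0.51 s × 1000 mL/L = 484.5 mL.
R = (PIP − Pplat)/V̇ = (30 − 17) / 0.95 = 13.0/0.95 = 13.684 cmH2O·s/L.
C = Vt/(Pplat − PEEP) = 484.5 / (17 − 8) = 484.5/9.0 = 53.833 mL/cmH2O.
τ = R × C = 13.684 × 0.05383 L/cmH2O = 0.7366 s.
t = −τ·ln(1 − 0.95) = −0.7366·ln(0.05) = 2.207 s.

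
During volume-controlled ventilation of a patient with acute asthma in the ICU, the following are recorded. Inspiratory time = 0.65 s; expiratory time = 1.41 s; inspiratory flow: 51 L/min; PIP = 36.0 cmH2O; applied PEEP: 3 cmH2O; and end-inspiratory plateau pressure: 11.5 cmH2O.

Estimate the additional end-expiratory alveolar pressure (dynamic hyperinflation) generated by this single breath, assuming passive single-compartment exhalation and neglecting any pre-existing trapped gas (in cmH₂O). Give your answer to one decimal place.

4.0

Flow: 51 L/min ÷ 60 = 0.85 L/s.
Vt = flow × Ti = 0.85 L/s × 0.65 s × 1000 mL/L = 552.5 mL.
R = (PIP − Pplat)/V̇ = (36.0 − 11.5) / 0.85 = 24.5/0.85 = 28.824 cmH2O·s/L.
C = Vt/(Pplat − PEEP) = 552.5 / (11.5 − 3) = 552.5/8.5 = 65.0 mL/cmH2O.
τ = R × C = 28.824 × 0.065 L/cmH2O = 1.874 s.
Fraction remaining = e^(−Te/τ) = e^(−1.41/1.874) = 0.4712; trapped volume = 552.5 × 0.4712 = 260.34 mL.
Additional alveolar pressure from trapping ≈ V_trapped / C = 260.34 / 65.0 = 4.005 cmH2O.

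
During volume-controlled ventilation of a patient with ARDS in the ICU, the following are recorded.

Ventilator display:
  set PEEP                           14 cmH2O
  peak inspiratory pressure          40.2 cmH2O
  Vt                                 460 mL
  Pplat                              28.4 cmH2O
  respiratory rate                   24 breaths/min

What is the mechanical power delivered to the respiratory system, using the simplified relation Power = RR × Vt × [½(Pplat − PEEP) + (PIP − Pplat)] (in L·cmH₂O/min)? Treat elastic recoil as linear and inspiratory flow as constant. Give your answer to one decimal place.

Per-breath work = Vt × [½(Pplat−PEEP) + (PIP−Pplat)] = 0.460 × [0.5×14.4 + 11.8] = 0.460 × 19.0 = 8.74 L·cmH2O.
Power = 24 × 8.74 = 209.76 L·cmH2O/min.

209.8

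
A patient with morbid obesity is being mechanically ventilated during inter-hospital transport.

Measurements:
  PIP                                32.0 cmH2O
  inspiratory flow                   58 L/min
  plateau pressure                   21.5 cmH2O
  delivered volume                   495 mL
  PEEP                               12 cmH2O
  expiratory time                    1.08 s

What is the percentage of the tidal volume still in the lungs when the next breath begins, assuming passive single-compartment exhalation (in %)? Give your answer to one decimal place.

Flow: 58 L/min ÷ 60 = 0.9667 L/s.
R = (PIP − Pplat)/V̇ = (32.0 − 21.5) / 0.9667 = 10.5/0.9667 = 10.862 cmH2O·s/L.
C = Vt/(Pplat − PEEP) = 495.0 / (21.5 − 12) = 495.0/9.5 = 52.105 mL/cmH2O.
τ = R × C = 10.862 × 0.05211 L/cmH2O = 0.566 s.
Fraction remaining at end-expiration = e^(−Te/τ) = e^(−1.08/0.566) = 0.1484 → 14.84%.

14.8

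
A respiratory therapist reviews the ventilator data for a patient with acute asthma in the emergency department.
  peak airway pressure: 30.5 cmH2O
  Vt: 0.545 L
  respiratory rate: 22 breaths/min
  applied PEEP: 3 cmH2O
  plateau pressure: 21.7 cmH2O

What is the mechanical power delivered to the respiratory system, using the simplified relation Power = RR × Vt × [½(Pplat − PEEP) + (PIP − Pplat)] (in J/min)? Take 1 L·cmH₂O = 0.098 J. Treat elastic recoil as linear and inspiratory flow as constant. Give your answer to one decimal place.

Per-breath work = Vt × [½(Pplat−PEEP) + (PIP−Pplat)] = 0.545 × [0.5×18.7 + 8.8] = 0.545 × 18.15 = 9.892 L·cmH2O.
Power = 22 × 9.892 = 217.62 L·cmH2O/min.
× 0.098 J/(L·cmH2O) → 21.327 J/min.

21.3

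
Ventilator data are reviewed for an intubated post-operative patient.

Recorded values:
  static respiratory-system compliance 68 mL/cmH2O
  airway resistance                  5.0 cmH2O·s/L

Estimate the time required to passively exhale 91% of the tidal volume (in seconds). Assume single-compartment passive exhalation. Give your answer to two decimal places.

τ = R × C = 5.0 × 68 mL/cmH2O = 5.0 × 0.068 L/cmH2O = 0.34 s.
Exhaled fraction f = 1 − e^(−t/τ) → t = −τ·ln(1 − f) = −0.34·ln(0.09) = 0.8187 s.

0.82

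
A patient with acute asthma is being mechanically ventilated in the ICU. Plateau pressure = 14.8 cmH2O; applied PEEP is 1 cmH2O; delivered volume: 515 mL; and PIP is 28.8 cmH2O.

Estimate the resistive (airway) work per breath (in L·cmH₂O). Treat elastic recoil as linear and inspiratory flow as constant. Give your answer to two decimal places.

7.21

With constant inspiratory flow the resistive pressure is constant at PIP − Pplat = 28.8 − 14.8 = 14.0 cmH2O, so resistive work = 14.0 × 0.515 = 7.21 L·cmH2O.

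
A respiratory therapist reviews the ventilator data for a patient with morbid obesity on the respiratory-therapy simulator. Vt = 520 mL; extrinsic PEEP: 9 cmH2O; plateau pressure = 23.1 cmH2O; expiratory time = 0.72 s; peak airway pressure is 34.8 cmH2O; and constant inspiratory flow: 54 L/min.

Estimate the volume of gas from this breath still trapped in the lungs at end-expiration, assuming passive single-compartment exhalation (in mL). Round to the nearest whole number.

Flow: 54 L/min ÷ 60 = 0.9 L/s.
R = (PIP − Pplat)/V̇ = (34.8 − 23.1) / 0.9 = 11.7/0.9 = 13.0 cmH2O·s/L.
C = Vt/(Pplat − PEEP) = 520.0 / (23.1 − 9) = 520.0/14.1 = 36.879 mL/cmH2O.
τ = R × C = 13.0 × 0.03688 L/cmH2O = 0.4794 s.
Fraction remaining = e^(−Te/τ) = e^(−0.72/0.4794) = 0.2227.
Trapped volume = 520.0 × 0.2227 = 115.8 mL.

116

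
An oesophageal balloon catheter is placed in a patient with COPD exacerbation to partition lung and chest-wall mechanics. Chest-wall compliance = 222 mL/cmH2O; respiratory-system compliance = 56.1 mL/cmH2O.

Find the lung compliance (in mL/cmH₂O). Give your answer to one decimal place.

1/CL = 1/Crs − 1/Ccw.
1/CL = 1/56.1 − 1/222 = 0.01332.
CL = 75.075 mL/cmH2O.

75.1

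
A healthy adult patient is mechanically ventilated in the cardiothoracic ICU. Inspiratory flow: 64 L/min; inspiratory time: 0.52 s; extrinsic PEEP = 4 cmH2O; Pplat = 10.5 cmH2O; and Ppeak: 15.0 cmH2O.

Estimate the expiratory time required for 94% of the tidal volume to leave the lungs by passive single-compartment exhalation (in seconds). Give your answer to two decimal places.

Flow: 64 L/min ÷ 60 = 1.0667 L/s.
Vt = flow × Ti = 1.0667 L/s × 0.52 s × 1000 mL/L = 554.68 mL.
R = (PIP − Pplat)/V̇ = (15.0 − 10.5) / 1.0667 = 4.5/1.0667 = 4.219 cmH2O·s/L.
C = Vt/(Pplat − PEEP) = 554.68 / (10.5 − 4) = 554.68/6.5 = 85.335 mL/cmH2O.
τ = R × C = 4.219 × 0.08534 L/cmH2O = 0.36 s.
t = −τ·ln(1 − 0.94) = −0.36·ln(0.06) = 1.013 s.

1.01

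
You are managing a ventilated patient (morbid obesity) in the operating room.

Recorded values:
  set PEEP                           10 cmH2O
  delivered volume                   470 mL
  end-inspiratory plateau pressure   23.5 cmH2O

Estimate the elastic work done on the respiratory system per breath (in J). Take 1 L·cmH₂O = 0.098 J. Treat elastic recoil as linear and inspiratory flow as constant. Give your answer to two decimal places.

Elastic work ≈ ½ × (Pplat − PEEP) × Vt = 0.5 × (23.5 − 10) × 0.470 L = 0.5 × 13.5 × 0.470 = 3.173 L·cmH2O.
× 0.098 J/(L·cmH2O) → 0.311 J.

0.31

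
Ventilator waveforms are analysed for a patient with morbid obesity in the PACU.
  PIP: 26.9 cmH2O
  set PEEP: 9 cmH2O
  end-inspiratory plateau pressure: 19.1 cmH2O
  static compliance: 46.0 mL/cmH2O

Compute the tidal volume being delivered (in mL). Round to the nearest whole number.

465

Vt = Cstat × (Pplat − PEEP) = 46.0 × (19.1 − 9) = 46.0 × 10.1 = 464.6 mL.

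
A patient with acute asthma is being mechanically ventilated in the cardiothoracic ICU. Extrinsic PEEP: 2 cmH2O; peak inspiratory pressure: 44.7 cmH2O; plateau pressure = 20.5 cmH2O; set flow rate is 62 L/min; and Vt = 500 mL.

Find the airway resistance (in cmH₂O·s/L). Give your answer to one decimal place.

Flow: 62 L/min ÷ 60 = 1.0333 L/s.
Raw = (PIP − Pplat) / flow = (44.7 − 20.5) / 1.0333 = 24.2 / 1.0333 = 23.42 cmH2O·s/L.

23.4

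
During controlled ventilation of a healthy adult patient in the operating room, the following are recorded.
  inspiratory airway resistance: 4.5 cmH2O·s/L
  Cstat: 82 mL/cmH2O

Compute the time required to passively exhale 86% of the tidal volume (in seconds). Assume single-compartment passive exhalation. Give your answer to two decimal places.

0.73

τ = R × C = 4.5 × 82 mL/cmH2O = 4.5 × 0.082 L/cmH2O = 0.369 s.
Exhaled fraction f = 1 − e^(−t/τ) → t = −τ·ln(1 − f) = −0.369·ln(0.14) = 0.7255 s.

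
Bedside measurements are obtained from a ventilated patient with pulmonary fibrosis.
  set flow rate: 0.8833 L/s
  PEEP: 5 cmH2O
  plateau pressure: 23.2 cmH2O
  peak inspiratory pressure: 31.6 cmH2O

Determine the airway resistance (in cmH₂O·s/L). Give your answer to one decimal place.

Raw = (PIP − Pplat) / flow = (31.6 − 23.2) / 0.8833 = 8.4 / 0.8833 = 9.51 cmH2O·s/L.

9.5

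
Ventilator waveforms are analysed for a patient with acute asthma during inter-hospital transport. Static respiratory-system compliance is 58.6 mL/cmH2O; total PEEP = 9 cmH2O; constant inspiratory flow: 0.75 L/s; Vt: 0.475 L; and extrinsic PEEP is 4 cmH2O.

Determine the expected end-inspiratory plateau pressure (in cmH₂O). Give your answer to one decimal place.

17.1

End-expiratory occlusion gives total PEEP = 9 cmH2O (intrinsic PEEP = 9 − 4 = 5). Use total PEEP for the elastic gradient.
Pplat = PEEPtotal + Vt / Cstat = 9 + 475 / 58.6 = 9 + 8.106 = 17.106 cmH2O.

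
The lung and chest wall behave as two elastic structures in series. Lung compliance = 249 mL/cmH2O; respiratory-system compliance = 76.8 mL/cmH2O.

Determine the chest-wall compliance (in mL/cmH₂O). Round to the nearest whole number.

111

1/Ccw = 1/Crs − 1/CL.
1/Ccw = 1/76.8 − 1/249 = 0.009005.
Ccw = 111.05 mL/cmH2O.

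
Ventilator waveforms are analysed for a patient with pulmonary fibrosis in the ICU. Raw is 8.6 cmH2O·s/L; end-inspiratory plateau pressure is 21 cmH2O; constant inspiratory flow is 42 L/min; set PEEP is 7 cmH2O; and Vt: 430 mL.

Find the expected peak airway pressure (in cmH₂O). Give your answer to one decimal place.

Flow: 42 L/min ÷ 60 = 0.7 L/s.
PIP = Pplat + Raw × flow = 21 + 8.6 × 0.7 = 21 + 6.02 = 27.02 cmH2O.

27.0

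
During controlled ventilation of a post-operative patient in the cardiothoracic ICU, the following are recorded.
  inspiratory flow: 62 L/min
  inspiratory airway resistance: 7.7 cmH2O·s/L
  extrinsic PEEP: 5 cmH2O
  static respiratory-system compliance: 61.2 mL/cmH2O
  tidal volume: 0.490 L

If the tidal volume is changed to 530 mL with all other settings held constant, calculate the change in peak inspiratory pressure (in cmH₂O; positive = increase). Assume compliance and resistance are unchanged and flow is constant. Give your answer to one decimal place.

0.7

PIP = Vt/C + R·V̇ + PEEP (constant-flow equation of motion).
Only the elastic term changes: ΔPIP = ΔVt / C = (530 − 490) / 61.2 = 0.6536 cmH2O.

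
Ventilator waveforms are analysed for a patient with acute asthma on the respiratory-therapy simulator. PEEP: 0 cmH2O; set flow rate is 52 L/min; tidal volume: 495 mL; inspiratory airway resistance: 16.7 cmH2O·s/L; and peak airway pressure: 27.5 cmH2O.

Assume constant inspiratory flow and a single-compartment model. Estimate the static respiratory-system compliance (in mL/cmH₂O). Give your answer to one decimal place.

38.0

Flow: 52 L/min ÷ 60 = 0.8667 L/s.
Equation of motion (constant flow): PIP = Vt/C + R·V̇ + PEEP.
Vt/C = PIP − R·V̇ − PEEP = 27.5 − 16.7×0.8667 − 0 = 27.5 − 14.474 − 0 = 13.026 cmH2O.
C = Vt / 13.026 = 495 / 13.026 = 38.001 mL/cmH2O.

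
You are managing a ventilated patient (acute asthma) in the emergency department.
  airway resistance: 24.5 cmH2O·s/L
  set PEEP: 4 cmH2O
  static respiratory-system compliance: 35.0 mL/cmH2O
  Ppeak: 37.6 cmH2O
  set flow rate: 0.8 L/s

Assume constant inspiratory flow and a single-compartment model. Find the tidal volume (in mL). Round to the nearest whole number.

490

Equation of motion (constant flow): PIP = Vt/C + R·V̇ + PEEP.
Vt/C = PIP − R·V̇ − PEEP = 37.6 − 19.6 − 4 = 14.0 cmH2O.
Vt = C × 14.0 = 35.0 × 14.0 = 490.0 mL.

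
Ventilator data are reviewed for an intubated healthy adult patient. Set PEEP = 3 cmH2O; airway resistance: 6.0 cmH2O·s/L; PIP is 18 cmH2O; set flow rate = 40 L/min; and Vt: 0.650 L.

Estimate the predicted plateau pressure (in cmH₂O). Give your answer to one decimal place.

Flow: 40 L/min ÷ 60 = 0.6667 L/s.
Pplat = PIP − Raw × flow = 18 − 6.0 × 0.6667 = 18 − 4.0 = 14.0 cmH2O.

14.0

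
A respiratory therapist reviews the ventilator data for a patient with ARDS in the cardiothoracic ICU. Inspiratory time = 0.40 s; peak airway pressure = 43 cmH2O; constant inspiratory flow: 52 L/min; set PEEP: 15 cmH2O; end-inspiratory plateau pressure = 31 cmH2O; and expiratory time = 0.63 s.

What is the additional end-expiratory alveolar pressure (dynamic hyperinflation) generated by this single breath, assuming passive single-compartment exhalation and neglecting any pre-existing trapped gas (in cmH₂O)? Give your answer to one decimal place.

2.0

Flow: 52 L/min ÷ 60 = 0.8667 L/s.
Vt = flow × Ti = 0.8667 L/s × 0.40 s × 1000 mL/L = 346.68 mL.
R = (PIP − Pplat)/V̇ = (43 − 31) / 0.8667 = 12.0/0.8667 = 13.846 cmH2O·s/L.
C = Vt/(Pplat − PEEP) = 346.68 / (31 − 15) = 346.68/16.0 = 21.668 mL/cmH2O.
τ = R × C = 13.846 × 0.02167 L/cmH2O = 0.3 s.
Fraction remaining = e^(−Te/τ) = e^(−0.63/0.3) = 0.1225; trapped volume = 346.68 × 0.1225 = 42.468 mL.
Additional alveolar pressure from trapping ≈ V_trapped / C = 42.468 / 21.668 = 1.96 cmH2O.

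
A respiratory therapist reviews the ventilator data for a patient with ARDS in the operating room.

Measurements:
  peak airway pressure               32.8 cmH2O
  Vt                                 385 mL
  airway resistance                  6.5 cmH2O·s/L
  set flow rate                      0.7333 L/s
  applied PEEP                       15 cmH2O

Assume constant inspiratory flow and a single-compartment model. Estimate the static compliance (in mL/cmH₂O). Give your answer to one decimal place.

29.5

Equation of motion (constant flow): PIP = Vt/C + R·V̇ + PEEP.
Vt/C = PIP − R·V̇ − PEEP = 32.8 − 6.5×0.7333 − 15 = 32.8 − 4.766 − 15 = 13.034 cmH2O.
C = Vt / 13.034 = 385 / 13.034 = 29.538 mL/cmH2O.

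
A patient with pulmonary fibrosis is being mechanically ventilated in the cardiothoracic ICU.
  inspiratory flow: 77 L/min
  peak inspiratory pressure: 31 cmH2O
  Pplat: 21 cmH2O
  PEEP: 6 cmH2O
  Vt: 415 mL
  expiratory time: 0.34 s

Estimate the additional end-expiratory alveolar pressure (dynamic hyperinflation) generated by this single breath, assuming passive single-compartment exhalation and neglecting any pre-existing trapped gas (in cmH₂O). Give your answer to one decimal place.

Flow: 77 L/min ÷ 60 = 1.2833 L/s.
R = (PIP − Pplat)/V̇ = (31 − 21) / 1.2833 = 10.0/1.2833 = 7.792 cmH2O·s/L.
C = Vt/(Pplat − PEEP) = 415.0 / (21 − 6) = 415.0/15.0 = 27.667 mL/cmH2O.
τ = R × C = 7.792 × 0.02767 L/cmH2O = 0.2156 s.
Fraction remaining = e^(−Te/τ) = e^(−0.34/0.2156) = 0.2066; trapped volume = 415.0 × 0.2066 = 85.739 mL.
Additional alveolar pressure from trapping ≈ V_trapped / C = 85.739 / 27.667 = 3.099 cmH2O.

3.1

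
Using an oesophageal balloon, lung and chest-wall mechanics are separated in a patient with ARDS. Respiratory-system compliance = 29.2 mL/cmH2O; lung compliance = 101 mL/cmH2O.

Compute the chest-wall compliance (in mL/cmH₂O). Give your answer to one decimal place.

1/Ccw = 1/Crs − 1/CL.
1/Ccw = 1/29.2 − 1/101 = 0.02435.
Ccw = 41.068 mL/cmH2O.

41.1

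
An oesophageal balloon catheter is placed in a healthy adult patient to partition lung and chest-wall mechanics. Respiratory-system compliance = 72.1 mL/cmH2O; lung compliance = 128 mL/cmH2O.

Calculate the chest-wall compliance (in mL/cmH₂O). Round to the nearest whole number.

1/Ccw = 1/Crs − 1/CL.
1/Ccw = 1/72.1 − 1/128 = 0.006057.
Ccw = 165.1 mL/cmH2O.

165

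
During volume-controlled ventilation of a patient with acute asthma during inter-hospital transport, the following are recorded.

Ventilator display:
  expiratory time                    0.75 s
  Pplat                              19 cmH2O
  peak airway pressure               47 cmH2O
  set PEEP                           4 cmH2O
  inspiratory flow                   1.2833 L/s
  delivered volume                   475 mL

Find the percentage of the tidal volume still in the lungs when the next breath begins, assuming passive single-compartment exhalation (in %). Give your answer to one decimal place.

R = (PIP − Pplat)/V̇ = (47 − 19) / 1.2833 = 28.0/1.2833 = 21.819 cmH2O·s/L.
C = Vt/(Pplat − PEEP) = 475.0 / (19 − 4) = 475.0/15.0 = 31.667 mL/cmH2O.
τ = R × C = 21.819 × 0.03167 L/cmH2O = 0.691 s.
Fraction remaining at end-expiration = e^(−Te/τ) = e^(−0.75/0.691) = 0.3378 → 33.78%.

33.8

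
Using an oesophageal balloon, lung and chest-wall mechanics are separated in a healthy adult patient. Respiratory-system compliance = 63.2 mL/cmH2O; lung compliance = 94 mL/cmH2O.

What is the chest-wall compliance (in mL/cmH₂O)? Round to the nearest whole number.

1/Ccw = 1/Crs − 1/CL.
1/Ccw = 1/63.2 − 1/94 = 0.005184.
Ccw = 192.9 mL/cmH2O.

193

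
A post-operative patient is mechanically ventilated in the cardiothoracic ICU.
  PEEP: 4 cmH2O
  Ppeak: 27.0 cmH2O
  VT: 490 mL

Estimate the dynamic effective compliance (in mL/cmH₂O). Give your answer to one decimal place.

21.3

Dynamic compliance = Vt / (PIP − PEEP) = 490 / (27.0 − 4) = 490 / 23.0 = 21.304 mL/cmH2O.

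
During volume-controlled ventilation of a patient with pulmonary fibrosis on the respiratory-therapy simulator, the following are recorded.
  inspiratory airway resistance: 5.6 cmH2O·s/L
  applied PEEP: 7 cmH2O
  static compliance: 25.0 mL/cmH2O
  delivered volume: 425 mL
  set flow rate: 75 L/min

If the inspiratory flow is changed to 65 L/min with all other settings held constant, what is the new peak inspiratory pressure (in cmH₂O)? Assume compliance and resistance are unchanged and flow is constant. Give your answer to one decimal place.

30.1

Flow: 75 L/min ÷ 60 = 1.25 L/s.
New flow: 65 L/min ÷ 60 = 1.0833 L/s.
PIP = Vt/C + R·V̇ + PEEP (constant-flow equation of motion).
Only the resistive term changes: ΔPIP = R × ΔV̇ = 5.6 × (1.0833 − 1.25) = 5.6 × -0.1667 = -0.9335 cmH2O.
Original PIP = 425/25.0 + 5.6×1.25 + 7 = 31.0 cmH2O; new PIP = 31.0 + (-0.9335) = 30.067 cmH2O.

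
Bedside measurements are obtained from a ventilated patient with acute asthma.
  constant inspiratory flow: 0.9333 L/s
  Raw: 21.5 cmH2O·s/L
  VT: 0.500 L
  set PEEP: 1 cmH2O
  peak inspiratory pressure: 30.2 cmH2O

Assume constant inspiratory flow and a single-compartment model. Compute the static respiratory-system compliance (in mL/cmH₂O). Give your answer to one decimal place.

54.7

Equation of motion (constant flow): PIP = Vt/C + R·V̇ + PEEP.
Vt/C = PIP − R·V̇ − PEEP = 30.2 − 21.5×0.9333 − 1 = 30.2 − 20.066 − 1 = 9.134 cmH2O.
C = Vt / 9.134 = 500 / 9.134 = 54.741 mL/cmH2O.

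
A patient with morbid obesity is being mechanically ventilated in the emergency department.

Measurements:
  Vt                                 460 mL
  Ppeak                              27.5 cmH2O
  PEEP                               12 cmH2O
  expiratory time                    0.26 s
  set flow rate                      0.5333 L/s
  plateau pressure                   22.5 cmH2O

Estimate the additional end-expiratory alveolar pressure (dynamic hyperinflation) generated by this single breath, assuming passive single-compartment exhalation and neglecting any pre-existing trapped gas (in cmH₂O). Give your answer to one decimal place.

R = (PIP − Pplat)/V̇ = (27.5 − 22.5) / 0.5333 = 5.0/0.5333 = 9.376 cmH2O·s/L.
C = Vt/(Pplat − PEEP) = 460.0 / (22.5 − 12) = 460.0/10.5 = 43.81 mL/cmH2O.
τ = R × C = 9.376 × 0.04381 L/cmH2O = 0.4108 s.
Fraction remaining = e^(−Te/τ) = e^(−0.26/0.4108) = 0.531; trapped volume = 460.0 × 0.531 = 244.26 mL.
Additional alveolar pressure from trapping ≈ V_trapped / C = 244.26 / 43.81 = 5.575 cmH2O.

5.6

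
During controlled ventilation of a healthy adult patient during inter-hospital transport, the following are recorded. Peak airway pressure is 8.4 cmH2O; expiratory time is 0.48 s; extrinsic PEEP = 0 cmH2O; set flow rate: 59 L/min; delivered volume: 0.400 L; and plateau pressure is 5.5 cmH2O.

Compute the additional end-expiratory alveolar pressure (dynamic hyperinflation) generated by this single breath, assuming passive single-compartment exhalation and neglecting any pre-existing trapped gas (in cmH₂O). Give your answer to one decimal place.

Flow: 59 L/min ÷ 60 = 0.9833 L/s.
R = (PIP − Pplat)/V̇ = (8.4 − 5.5) / 0.9833 = 2.9/0.9833 = 2.949 cmH2O·s/L.
C = Vt/(Pplat − PEEP) = 400.0 / (5.5 − 0) = 400.0/5.5 = 72.727 mL/cmH2O.
τ = R × C = 2.949 × 0.07273 L/cmH2O = 0.2145 s.
Fraction remaining = e^(−Te/τ) = e^(−0.48/0.2145) = 0.1067; trapped volume = 400.0 × 0.1067 = 42.68 mL.
Additional alveolar pressure from trapping ≈ V_trapped / C = 42.68 / 72.727 = 0.5869 cmH2O.

0.6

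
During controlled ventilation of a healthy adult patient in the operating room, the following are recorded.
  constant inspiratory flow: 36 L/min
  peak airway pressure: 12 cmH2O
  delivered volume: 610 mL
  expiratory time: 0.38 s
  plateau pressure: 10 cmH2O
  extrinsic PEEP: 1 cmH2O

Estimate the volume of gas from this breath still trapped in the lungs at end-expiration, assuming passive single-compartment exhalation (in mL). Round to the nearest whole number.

Flow: 36 L/min ÷ 60 = 0.6 L/s.
R = (PIP − Pplat)/V̇ = (12 − 10) / 0.6 = 2.0/0.6 = 3.333 cmH2O·s/L.
C = Vt/(Pplat − PEEP) = 610.0 / (10 − 1) = 610.0/9.0 = 67.778 mL/cmH2O.
τ = R × C = 3.333 × 0.06778 L/cmH2O = 0.2259 s.
Fraction remaining = e^(−Te/τ) = e^(−0.38/0.2259) = 0.186.
Trapped volume = 610.0 × 0.186 = 113.46 mL.

113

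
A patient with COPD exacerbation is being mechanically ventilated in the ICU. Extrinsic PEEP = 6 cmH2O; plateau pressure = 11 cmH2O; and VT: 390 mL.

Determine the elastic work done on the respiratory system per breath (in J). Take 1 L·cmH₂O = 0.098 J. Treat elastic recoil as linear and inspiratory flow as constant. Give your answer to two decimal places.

Elastic work ≈ ½ × (Pplat − PEEP) × Vt = 0.5 × (11 − 6) × 0.390 L = 0.5 × 5.0 × 0.390 = 0.975 L·cmH2O.
× 0.098 J/(L·cmH2O) → 0.09555 J.

0.10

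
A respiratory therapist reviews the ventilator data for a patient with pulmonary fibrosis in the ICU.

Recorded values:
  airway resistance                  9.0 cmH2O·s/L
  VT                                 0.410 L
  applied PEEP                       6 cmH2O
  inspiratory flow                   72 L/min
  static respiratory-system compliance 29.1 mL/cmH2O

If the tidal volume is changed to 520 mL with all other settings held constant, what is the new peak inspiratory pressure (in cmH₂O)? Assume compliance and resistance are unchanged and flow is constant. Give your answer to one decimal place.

Flow: 72 L/min ÷ 60 = 1.2 L/s.
PIP = Vt/C + R·V̇ + PEEP (constant-flow equation of motion).
Only the elastic term changes: ΔPIP = ΔVt / C = (520 − 410) / 29.1 = 3.78 cmH2O.
Original PIP = 410/29.1 + 9.0×1.2 + 6 = 30.889 cmH2O; new PIP = 30.889 + (3.78) = 34.669 cmH2O.

34.7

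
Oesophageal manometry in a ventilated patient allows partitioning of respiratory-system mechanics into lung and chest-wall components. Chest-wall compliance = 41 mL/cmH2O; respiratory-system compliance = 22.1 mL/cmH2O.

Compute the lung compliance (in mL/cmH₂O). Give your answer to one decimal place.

1/CL = 1/Crs − 1/Ccw.
1/CL = 1/22.1 − 1/41 = 0.02086.
CL = 47.939 mL/cmH2O.

47.9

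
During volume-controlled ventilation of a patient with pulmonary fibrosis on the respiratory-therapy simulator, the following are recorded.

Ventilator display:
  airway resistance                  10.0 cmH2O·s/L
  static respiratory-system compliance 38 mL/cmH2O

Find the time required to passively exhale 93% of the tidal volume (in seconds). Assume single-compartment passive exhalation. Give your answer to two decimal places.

1.01

τ = R × C = 10.0 × 38 mL/cmH2O = 10.0 × 0.038 L/cmH2O = 0.38 s.
Exhaled fraction f = 1 − e^(−t/τ) → t = −τ·ln(1 − f) = −0.38·ln(0.07) = 1.011 s.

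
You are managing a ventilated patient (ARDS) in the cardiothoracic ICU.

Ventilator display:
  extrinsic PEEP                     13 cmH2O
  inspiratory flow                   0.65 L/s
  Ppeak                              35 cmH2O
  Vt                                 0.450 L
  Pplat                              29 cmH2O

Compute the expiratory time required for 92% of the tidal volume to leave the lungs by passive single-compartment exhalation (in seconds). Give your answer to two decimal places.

0.66

R = (PIP − Pplat)/V̇ = (35 − 29) / 0.65 = 6.0/0.65 = 9.231 cmH2O·s/L.
C = Vt/(Pplat − PEEP) = 450.0 / (29 − 13) = 450.0/16.0 = 28.125 mL/cmH2O.
τ = R × C = 9.231 × 0.02813 L/cmH2O = 0.2597 s.
t = −τ·ln(1 − 0.92) = −0.2597·ln(0.08) = 0.6559 s.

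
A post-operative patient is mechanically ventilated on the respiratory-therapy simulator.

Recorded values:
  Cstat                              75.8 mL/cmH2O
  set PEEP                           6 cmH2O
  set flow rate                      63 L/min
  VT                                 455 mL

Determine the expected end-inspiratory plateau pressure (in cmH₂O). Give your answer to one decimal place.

12.0

Pplat = PEEP + Vt / Cstat = 6 + 455 / 75.8 = 6 + 6.003 = 12.003 cmH2O.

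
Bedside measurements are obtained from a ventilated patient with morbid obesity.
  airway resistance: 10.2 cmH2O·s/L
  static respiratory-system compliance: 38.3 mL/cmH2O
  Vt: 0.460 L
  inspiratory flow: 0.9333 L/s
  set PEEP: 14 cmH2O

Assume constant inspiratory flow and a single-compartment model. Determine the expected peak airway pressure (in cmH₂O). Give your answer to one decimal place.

35.5

Equation of motion (constant flow): PIP = Vt/C + R·V̇ + PEEP.
PIP = 460/38.3 + 10.2×0.9333 + 14 = 12.01 + 9.52 + 14 = 35.53 cmH2O.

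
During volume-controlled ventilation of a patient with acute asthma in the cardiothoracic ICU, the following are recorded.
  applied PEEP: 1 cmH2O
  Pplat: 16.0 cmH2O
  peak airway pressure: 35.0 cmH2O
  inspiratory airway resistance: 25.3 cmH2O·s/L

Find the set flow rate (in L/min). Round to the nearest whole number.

flow = (PIP − Pplat) / Raw = (35.0 − 16.0) / 25.3 = 0.751 L/s × 60 = 45.06 L/min.

45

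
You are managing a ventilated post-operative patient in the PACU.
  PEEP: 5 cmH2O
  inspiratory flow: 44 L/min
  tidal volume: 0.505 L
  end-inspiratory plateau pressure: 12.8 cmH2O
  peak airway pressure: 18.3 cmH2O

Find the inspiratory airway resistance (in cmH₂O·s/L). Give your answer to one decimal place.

7.5

Flow: 44 L/min ÷ 60 = 0.7333 L/s.
Raw = (PIP − Pplat) / flow = (18.3 − 12.8) / 0.7333 = 5.5 / 0.7333 = 7.5 cmH2O·s/L.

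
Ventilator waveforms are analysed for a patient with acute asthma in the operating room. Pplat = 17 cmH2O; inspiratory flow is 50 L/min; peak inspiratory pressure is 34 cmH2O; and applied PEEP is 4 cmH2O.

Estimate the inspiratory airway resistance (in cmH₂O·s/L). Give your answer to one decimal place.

20.4

Flow: 50 L/min ÷ 60 = 0.8333 L/s.
Raw = (PIP − Pplat) / flow = (34 − 17) / 0.8333 = 17.0 / 0.8333 = 20.401 cmH2O·s/L.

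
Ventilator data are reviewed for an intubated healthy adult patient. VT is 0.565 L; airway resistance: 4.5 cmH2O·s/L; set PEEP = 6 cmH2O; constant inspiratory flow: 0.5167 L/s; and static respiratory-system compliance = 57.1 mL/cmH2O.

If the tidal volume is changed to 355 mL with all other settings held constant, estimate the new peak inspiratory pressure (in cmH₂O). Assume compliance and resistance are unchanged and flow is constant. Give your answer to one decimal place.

PIP = Vt/C + R·V̇ + PEEP (constant-flow equation of motion).
Only the elastic term changes: ΔPIP = ΔVt / C = (355 − 565) / 57.1 = -3.678 cmH2O.
Original PIP = 565/57.1 + 4.5×0.5167 + 6 = 18.22 cmH2O; new PIP = 18.22 + (-3.678) = 14.542 cmH2O.

14.5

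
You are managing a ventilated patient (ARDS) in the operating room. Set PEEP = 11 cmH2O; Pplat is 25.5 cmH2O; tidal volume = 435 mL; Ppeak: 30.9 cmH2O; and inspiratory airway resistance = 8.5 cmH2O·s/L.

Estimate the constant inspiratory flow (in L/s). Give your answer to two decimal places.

flow = (PIP − Pplat) / Raw = 5.4 / 8.5 = 0.6353 L/s.

0.64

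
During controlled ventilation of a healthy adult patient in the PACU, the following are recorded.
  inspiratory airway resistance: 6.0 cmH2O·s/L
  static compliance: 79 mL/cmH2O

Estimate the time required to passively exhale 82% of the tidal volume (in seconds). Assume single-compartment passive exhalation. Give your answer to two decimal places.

τ = R × C = 6.0 × 79 mL/cmH2O = 6.0 × 0.079 L/cmH2O = 0.474 s.
Exhaled fraction f = 1 − e^(−t/τ) → t = −τ·ln(1 − f) = −0.474·ln(0.18) = 0.8128 s.

0.81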